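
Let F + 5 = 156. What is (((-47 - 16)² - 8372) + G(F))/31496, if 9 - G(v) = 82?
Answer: -1119/7874 ≈ -0.14211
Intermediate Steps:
F = 151 (F = -5 + 156 = 151)
G(v) = -73 (G(v) = 9 - 1*82 = 9 - 82 = -73)
(((-47 - 16)² - 8372) + G(F))/31496 = (((-47 - 16)² - 8372) - 73)/31496 = (((-63)² - 8372) - 73)*(1/31496) = ((3969 - 8372) - 73)*(1/31496) = (-4403 - 73)*(1/31496) = -4476*1/31496 = -1119/7874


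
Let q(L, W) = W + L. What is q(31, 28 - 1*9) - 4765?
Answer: -4715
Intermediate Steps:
q(L, W) = L + W
q(31, 28 - 1*9) - 4765 = (31 + (28 - 1*9)) - 4765 = (31 + (28 - 9)) - 4765 = (31 + 19) - 4765 = 50 - 4765 = -4715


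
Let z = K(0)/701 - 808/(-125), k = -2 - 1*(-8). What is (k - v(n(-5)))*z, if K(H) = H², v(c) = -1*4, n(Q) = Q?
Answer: 1616/25 ≈ 64.640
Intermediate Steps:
v(c) = -4
k = 6 (k = -2 + 8 = 6)
z = 808/125 (z = 0²/701 - 808/(-125) = 0*(1/701) - 808*(-1/125) = 0 + 808/125 = 808/125 ≈ 6.4640)
(k - v(n(-5)))*z = (6 - 1*(-4))*(808/125) = (6 + 4)*(808/125) = 10*(808/125) = 1616/25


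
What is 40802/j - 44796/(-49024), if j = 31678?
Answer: 427415617/194122784 ≈ 2.2018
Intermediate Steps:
40802/j - 44796/(-49024) = 40802/31678 - 44796/(-49024) = 40802*(1/31678) - 44796*(-1/49024) = 20401/15839 + 11199/12256 = 427415617/194122784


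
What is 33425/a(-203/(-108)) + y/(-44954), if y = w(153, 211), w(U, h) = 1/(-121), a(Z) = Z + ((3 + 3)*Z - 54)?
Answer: -1785073890199/2181213034 ≈ -818.39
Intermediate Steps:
a(Z) = -54 + 7*Z (a(Z) = Z + (6*Z - 54) = Z + (-54 + 6*Z) = -54 + 7*Z)
w(U, h) = -1/121
y = -1/121 ≈ -0.0082645
33425/a(-203/(-108)) + y/(-44954) = 33425/(-54 + 7*(-203/(-108))) - 1/121/(-44954) = 33425/(-54 + 7*(-203*(-1/108))) - 1/121*(-1/44954) = 33425/(-54 + 7*(203/108)) + 1/5439434 = 33425/(-54 + 1421/108) + 1/5439434 = 33425/(-4411/108) + 1/5439434 = 33425*(-108/4411) + 1/5439434 = -3609900/4411 + 1/5439434 = -1785073890199/2181213034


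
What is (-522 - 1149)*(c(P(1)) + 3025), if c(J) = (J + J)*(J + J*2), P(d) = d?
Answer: -5064801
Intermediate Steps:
c(J) = 6*J² (c(J) = (2*J)*(J + 2*J) = (2*J)*(3*J) = 6*J²)
(-522 - 1149)*(c(P(1)) + 3025) = (-522 - 1149)*(6*1² + 3025) = -1671*(6*1 + 3025) = -1671*(6 + 3025) = -1671*3031 = -5064801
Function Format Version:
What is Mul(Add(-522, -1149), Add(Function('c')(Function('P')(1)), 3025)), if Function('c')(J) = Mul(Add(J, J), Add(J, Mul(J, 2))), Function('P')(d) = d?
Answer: -5064801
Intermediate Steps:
Function('c')(J) = Mul(6, Pow(J, 2)) (Function('c')(J) = Mul(Mul(2, J), Add(J, Mul(2, J))) = Mul(Mul(2, J), Mul(3, J)) = Mul(6, Pow(J, 2)))
Mul(Add(-522, -1149), Add(Function('c')(Function('P')(1)), 3025)) = Mul(Add(-522, -1149), Add(Mul(6, Pow(1, 2)), 3025)) = Mul(-1671, Add(Mul(6, 1), 3025)) = Mul(-1671, Add(6, 3025)) = Mul(-1671, 3031) = -5064801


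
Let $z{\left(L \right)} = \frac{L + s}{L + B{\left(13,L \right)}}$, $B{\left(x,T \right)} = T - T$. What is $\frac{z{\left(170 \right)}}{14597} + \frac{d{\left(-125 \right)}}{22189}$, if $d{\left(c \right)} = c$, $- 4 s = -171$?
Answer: $- \frac{1221862161}{220247126440} \approx -0.0055477$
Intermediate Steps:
$s = \frac{171}{4}$ ($s = \left(- \frac{1}{4}\right) \left(-171\right) = \frac{171}{4} \approx 42.75$)
$B{\left(x,T \right)} = 0$
$z{\left(L \right)} = \frac{\frac{171}{4} + L}{L}$ ($z{\left(L \right)} = \frac{L + \frac{171}{4}}{L + 0} = \frac{\frac{171}{4} + L}{L}$)
$\frac{z{\left(170 \right)}}{14597} + \frac{d{\left(-125 \right)}}{22189} = \frac{\frac{1}{170} \left(\frac{171}{4} + 170\right)}{14597} - \frac{125}{22189} = \frac{1}{170} \cdot \frac{851}{4} \cdot \frac{1}{14597} - \frac{125}{22189} = \frac{851}{680} \cdot \frac{1}{14597} - \frac{125}{22189} = \frac{851}{9925960} - \frac{125}{22189} = - \frac{1221862161}{220247126440}$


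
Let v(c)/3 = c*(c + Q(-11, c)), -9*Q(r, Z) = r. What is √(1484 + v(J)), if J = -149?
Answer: √607866/3 ≈ 259.89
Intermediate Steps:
Q(r, Z) = -r/9
v(c) = 3*c*(11/9 + c) (v(c) = 3*(c*(c - ⅑*(-11))) = 3*(c*(c + 11/9)) = 3*(c*(11/9 + c)) = 3*c*(11/9 + c))
√(1484 + v(J)) = √(1484 + (⅓)*(-149)*(11 + 9*(-149))) = √(1484 + (⅓)*(-149)*(11 - 1341)) = √(1484 + (⅓)*(-149)*(-1330)) = √(1484 + 198170/3) = √(202622/3) = √607866/3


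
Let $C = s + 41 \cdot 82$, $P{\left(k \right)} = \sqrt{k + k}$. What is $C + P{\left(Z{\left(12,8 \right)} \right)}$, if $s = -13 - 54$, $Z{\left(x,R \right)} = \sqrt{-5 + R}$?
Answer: $3295 + \sqrt{2} \sqrt[4]{3} \approx 3296.9$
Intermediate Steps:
$s = -67$ ($s = -13 - 54 = -67$)
$P{\left(k \right)} = \sqrt{2} \sqrt{k}$ ($P{\left(k \right)} = \sqrt{2 k} = \sqrt{2} \sqrt{k}$)
$C = 3295$ ($C = -67 + 41 \cdot 82 = -67 + 3362 = 3295$)
$C + P{\left(Z{\left(12,8 \right)} \right)} = 3295 + \sqrt{2} \sqrt{\sqrt{-5 + 8}} = 3295 + \sqrt{2} \sqrt{\sqrt{3}} = 3295 + \sqrt{2} \sqrt[4]{3}$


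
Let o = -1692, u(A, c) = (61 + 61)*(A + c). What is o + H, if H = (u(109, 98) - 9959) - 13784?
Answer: -181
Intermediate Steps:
u(A, c) = 122*A + 122*c (u(A, c) = 122*(A + c) = 122*A + 122*c)
H = 1511 (H = ((122*109 + 122*98) - 9959) - 13784 = ((13298 + 11956) - 9959) - 13784 = (25254 - 9959) - 13784 = 15295 - 13784 = 1511)
o + H = -1692 + 1511 = -181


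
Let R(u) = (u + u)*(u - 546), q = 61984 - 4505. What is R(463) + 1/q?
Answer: -4417720981/57479 ≈ -76858.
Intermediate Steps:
q = 57479
R(u) = 2*u*(-546 + u) (R(u) = (2*u)*(-546 + u) = 2*u*(-546 + u))
R(463) + 1/q = 2*463*(-546 + 463) + 1/57479 = 2*463*(-83) + 1/57479 = -76858 + 1/57479 = -4417720981/57479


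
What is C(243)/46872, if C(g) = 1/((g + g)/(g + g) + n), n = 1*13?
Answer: 1/656208 ≈ 1.5239e-6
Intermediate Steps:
n = 13
C(g) = 1/14 (C(g) = 1/((g + g)/(g + g) + 13) = 1/((2*g)/((2*g)) + 13) = 1/((2*g)*(1/(2*g)) + 13) = 1/(1 + 13) = 1/14)
C(243)/46872 = (1/14)/46872 = (1/14)*(1/46872) = 1/656208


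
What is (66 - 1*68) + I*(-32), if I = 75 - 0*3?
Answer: -2402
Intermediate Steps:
I = 75 (I = 75 - 1*0 = 75 + 0 = 75)
(66 - 1*68) + I*(-32) = (66 - 1*68) + 75*(-32) = (66 - 68) - 2400 = -2 - 2400 = -2402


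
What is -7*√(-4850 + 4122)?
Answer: -14*I*√182 ≈ -188.87*I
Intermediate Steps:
-7*√(-4850 + 4122) = -14*I*√182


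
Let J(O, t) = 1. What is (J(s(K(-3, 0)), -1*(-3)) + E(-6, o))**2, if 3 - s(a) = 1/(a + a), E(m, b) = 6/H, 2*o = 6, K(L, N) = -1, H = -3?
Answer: 1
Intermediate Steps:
o = 3 (o = (1/2)*6 = 3)
E(m, b) = -2 (E(m, b) = 6/(-3) = 6*(-1/3) = -2)
s(a) = 3 - 1/(2*a) (s(a) = 3 - 1/(a + a) = 3 - 1/(2*a))
(J(s(K(-3, 0)), -1*(-3)) + E(-6, o))**2 = (1 - 2)**2 = (-1)**2 = 1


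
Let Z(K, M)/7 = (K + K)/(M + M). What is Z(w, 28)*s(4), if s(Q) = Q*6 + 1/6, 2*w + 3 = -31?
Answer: -2465/24 ≈ -102.71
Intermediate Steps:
w = -17 (w = -3/2 + (½)*(-31) = -3/2 - 31/2 = -17)
s(Q) = ⅙ + 6*Q (s(Q) = 6*Q + ⅙ = ⅙ + 6*Q)
Z(K, M) = 7*K/M (Z(K, M) = 7*((K + K)/(M + M)) = 7*((2*K)/((2*M))) = 7*((2*K)*(1/(2*M))) = 7*(K/M) = 7*K/M)
Z(w, 28)*s(4) = (7*(-17)/28)*(⅙ + 6*4) = (7*(-17)*(1/28))*(⅙ + 24) = -17/4*145/6 = -2465/24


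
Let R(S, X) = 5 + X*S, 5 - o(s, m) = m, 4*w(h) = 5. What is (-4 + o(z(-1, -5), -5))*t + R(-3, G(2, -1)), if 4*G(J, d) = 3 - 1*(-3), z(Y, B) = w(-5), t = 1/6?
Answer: 3/2 ≈ 1.5000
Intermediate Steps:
t = ⅙ ≈ 0.16667
w(h) = 5/4 (w(h) = (¼)*5 = 5/4)
z(Y, B) = 5/4
G(J, d) = 3/2 (G(J, d) = (3 - 1*(-3))/4 = (3 + 3)/4 = (¼)*6 = 3/2)
o(s, m) = 5 - m
R(S, X) = 5 + S*X
(-4 + o(z(-1, -5), -5))*t + R(-3, G(2, -1)) = (-4 + (5 - 1*(-5)))*(⅙) + (5 - 3*3/2) = (-4 + (5 + 5))*(⅙) + (5 - 9/2) = (-4 + 10)*(⅙) + ½ = 6*(⅙) + ½ = 1 + ½ = 3/2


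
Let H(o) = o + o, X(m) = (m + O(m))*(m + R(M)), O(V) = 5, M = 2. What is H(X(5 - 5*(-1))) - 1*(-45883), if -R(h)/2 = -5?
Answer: 46483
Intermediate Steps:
R(h) = 10 (R(h) = -2*(-5) = 10)
X(m) = (5 + m)*(10 + m) (X(m) = (m + 5)*(m + 10) = (5 + m)*(10 + m))
H(o) = 2*o
H(X(5 - 5*(-1))) - 1*(-45883) = 2*(50 + (5 - 5*(-1))² + 15*(5 - 5*(-1))) - 1*(-45883) = 2*(50 + (5 + 5)² + 15*(5 + 5)) + 45883 = 2*(50 + 10² + 15*10) + 45883 = 2*(50 + 100 + 150) + 45883 = 2*300 + 45883 = 600 + 45883 = 46483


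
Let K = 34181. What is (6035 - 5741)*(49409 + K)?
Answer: 24575460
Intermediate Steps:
(6035 - 5741)*(49409 + K) = (6035 - 5741)*(49409 + 34181) = 294*83590 = 24575460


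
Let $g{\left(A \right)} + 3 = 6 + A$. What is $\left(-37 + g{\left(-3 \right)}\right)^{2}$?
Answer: $1369$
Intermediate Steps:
$g{\left(A \right)} = 3 + A$ ($g{\left(A \right)} = -3 + \left(6 + A\right) = 3 + A$)
$\left(-37 + g{\left(-3 \right)}\right)^{2} = \left(-37 + \left(3 - 3\right)\right)^{2} = \left(-37 + 0\right)^{2} = \left(-37\right)^{2} = 1369$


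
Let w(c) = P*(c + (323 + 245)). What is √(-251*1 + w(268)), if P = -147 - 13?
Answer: I*√134011 ≈ 366.08*I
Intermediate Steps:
P = -160
w(c) = -90880 - 160*c (w(c) = -160*(c + (323 + 245)) = -160*(c + 568) = -160*(568 + c) = -90880 - 160*c)
√(-251*1 + w(268)) = √(-251*1 + (-90880 - 160*268)) = √(-251 + (-90880 - 42880)) = √(-251 - 133760) = √(-134011) = I*√134011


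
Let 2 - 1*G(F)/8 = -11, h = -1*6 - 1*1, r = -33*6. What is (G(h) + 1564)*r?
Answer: -330264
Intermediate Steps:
r = -198
h = -7 (h = -6 - 1 = -7)
G(F) = 104 (G(F) = 16 - 8*(-11) = 16 + 88 = 104)
(G(h) + 1564)*r = (104 + 1564)*(-198) = 1668*(-198) = -330264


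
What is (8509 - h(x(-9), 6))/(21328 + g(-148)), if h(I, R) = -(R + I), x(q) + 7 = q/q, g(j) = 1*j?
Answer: 8509/21180 ≈ 0.40175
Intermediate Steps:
g(j) = j
x(q) = -6 (x(q) = -7 + q/q = -7 + 1 = -6)
h(I, R) = -I - R (h(I, R) = -(I + R) = -I - R)
(8509 - h(x(-9), 6))/(21328 + g(-148)) = (8509 - (-1*(-6) - 1*6))/(21328 - 148) = (8509 - (6 - 6))/21180 = (8509 - 1*0)*(1/21180) = (8509 + 0)*(1/21180) = 8509*(1/21180) = 8509/21180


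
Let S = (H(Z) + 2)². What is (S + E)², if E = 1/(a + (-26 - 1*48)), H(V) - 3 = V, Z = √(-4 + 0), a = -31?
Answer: 447616/11025 + 17632*I/21 ≈ 40.6 + 839.62*I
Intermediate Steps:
Z = 2*I (Z = √(-4) = 2*I ≈ 2.0*I)
H(V) = 3 + V
S = (5 + 2*I)² (S = ((3 + 2*I) + 2)² = (5 + 2*I)² ≈ 21.0 + 20.0*I)
E = -1/105 (E = 1/(-31 + (-26 - 1*48)) = 1/(-31 + (-26 - 48)) = 1/(-31 - 74) = 1/(-105) = -1/105 ≈ -0.0095238)
(S + E)² = ((21 + 20*I) - 1/105)² = (2204/105 + 20*I)²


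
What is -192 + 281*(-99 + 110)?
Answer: 2899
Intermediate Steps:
-192 + 281*(-99 + 110) = -192 + 281*11 = -192 + 3091 = 2899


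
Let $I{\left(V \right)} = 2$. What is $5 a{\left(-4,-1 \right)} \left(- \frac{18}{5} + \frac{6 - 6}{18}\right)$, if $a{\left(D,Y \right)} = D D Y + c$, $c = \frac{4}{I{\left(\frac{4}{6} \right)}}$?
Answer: $252$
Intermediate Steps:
$c = 2$ ($c = \frac{4}{2} = 4 \cdot \frac{1}{2} = 2$)
$a{\left(D,Y \right)} = 2 + Y D^{2}$ ($a{\left(D,Y \right)} = D D Y + 2 = D^{2} Y + 2 = Y D^{2} + 2 = 2 + Y D^{2}$)
$5 a{\left(-4,-1 \right)} \left(- \frac{18}{5} + \frac{6 - 6}{18}\right) = 5 \left(2 - \left(-4\right)^{2}\right) \left(- \frac{18}{5} + \frac{6 - 6}{18}\right) = 5 \left(2 - 16\right) \left(\left(-18\right) \frac{1}{5} + \left(6 - 6\right) \frac{1}{18}\right) = 5 \left(2 - 16\right) \left(- \frac{18}{5} + 0 \cdot \frac{1}{18}\right) = 5 \left(-14\right) \left(- \frac{18}{5} + 0\right) = \left(-70\right) \left(- \frac{18}{5}\right) = 252$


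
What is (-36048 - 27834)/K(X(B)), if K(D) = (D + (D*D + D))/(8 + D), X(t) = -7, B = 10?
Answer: -9126/5 ≈ -1825.2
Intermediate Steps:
K(D) = (D² + 2*D)/(8 + D) (K(D) = (D + (D² + D))/(8 + D) = (D + (D + D²))/(8 + D) = (D² + 2*D)/(8 + D))
(-36048 - 27834)/K(X(B)) = (-36048 - 27834)/((-7*(2 - 7)/(8 - 7))) = -63882/((-7*(-5)/1)) = -63882/((-7*1*(-5))) = -63882/35 = -63882*1/35 = -9126/5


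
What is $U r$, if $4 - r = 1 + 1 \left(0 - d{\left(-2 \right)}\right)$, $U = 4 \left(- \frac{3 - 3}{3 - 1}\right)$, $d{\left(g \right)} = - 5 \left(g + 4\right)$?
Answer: $0$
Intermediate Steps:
$d{\left(g \right)} = -20 - 5 g$ ($d{\left(g \right)} = - 5 \left(4 + g\right) = -20 - 5 g$)
$U = 0$ ($U = 4 \left(- \frac{0}{2}\right) = 4 \left(\left(-1\right) 0\right) = 4 \cdot 0 = 0$)
$r = -7$ ($r = 4 - \left(1 + 1 \left(0 - \left(-20 - -10\right)\right)\right) = 4 - \left(1 + 1 \left(0 - \left(-20 + 10\right)\right)\right) = 4 - \left(1 + 1 \left(0 - -10\right)\right) = 4 - \left(1 + 1 \left(0 + 10\right)\right) = 4 - \left(1 + 1 \cdot 10\right) = 4 - \left(1 + 10\right) = 4 - 11 = -7$)
$U r = 0 \left(-7\right) = 0$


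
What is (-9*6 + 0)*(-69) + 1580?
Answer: 5306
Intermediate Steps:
(-9*6 + 0)*(-69) + 1580 = (-54 + 0)*(-69) + 1580 = -54*(-69) + 1580 = 3726 + 1580 = 5306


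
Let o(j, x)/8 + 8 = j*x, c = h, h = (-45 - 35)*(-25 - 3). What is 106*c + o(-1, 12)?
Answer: 237280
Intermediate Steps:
h = 2240 (h = -80*(-28) = 2240)
c = 2240
o(j, x) = -64 + 8*j*x (o(j, x) = -64 + 8*(j*x) = -64 + 8*j*x)
106*c + o(-1, 12) = 106*2240 + (-64 + 8*(-1)*12) = 237440 + (-64 - 96) = 237440 - 160 = 237280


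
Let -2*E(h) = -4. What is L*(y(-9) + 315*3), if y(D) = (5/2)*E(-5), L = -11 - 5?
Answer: -15200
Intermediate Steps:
E(h) = 2 (E(h) = -1/2*(-4) = 2)
L = -16
y(D) = 5 (y(D) = (5/2)*2 = 5)
L*(y(-9) + 315*3) = -16*(5 + 315*3) = -16*(5 + 945) = -16*950 = -15200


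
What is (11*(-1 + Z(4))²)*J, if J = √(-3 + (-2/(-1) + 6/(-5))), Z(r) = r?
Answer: 99*I*√55/5 ≈ 146.84*I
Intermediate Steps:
J = I*√55/5 (J = √(-3 + (-2*(-1) + 6*(-⅕))) = √(-3 + (2 - 6/5)) = √(-3 + ⅘) = √(-11/5) = I*√55/5 ≈ 1.4832*I)
(11*(-1 + Z(4))²)*J = (11*(-1 + 4)²)*(I*√55/5) = (11*3²)*(I*√55/5) = (11*9)*(I*√55/5) = 99*(I*√55/5) = 99*I*√55/5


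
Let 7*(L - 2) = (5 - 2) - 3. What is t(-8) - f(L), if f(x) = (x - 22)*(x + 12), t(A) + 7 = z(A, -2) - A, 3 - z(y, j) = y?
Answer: 292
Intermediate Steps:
z(y, j) = 3 - y
t(A) = -4 - 2*A (t(A) = -7 + ((3 - A) - A) = -7 + (3 - 2*A) = -4 - 2*A)
L = 2 (L = 2 + ((5 - 2) - 3)/7 = 2 + (3 - 3)/7 = 2 + (⅐)*0 = 2 + 0 = 2)
f(x) = (-22 + x)*(12 + x)
t(-8) - f(L) = (-4 - 2*(-8)) - (-264 + 2² - 10*2) = (-4 + 16) - (-264 + 4 - 20) = 12 - 1*(-280) = 12 + 280 = 292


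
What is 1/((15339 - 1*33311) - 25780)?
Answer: -1/43752 ≈ -2.2856e-5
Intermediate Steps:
1/((15339 - 1*33311) - 25780) = 1/((15339 - 33311) - 25780) = 1/(-17972 - 25780) = 1/(-43752) = -1/43752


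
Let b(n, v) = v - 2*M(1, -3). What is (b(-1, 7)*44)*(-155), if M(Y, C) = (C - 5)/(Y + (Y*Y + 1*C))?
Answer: 61380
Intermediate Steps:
M(Y, C) = (-5 + C)/(C + Y + Y²) (M(Y, C) = (-5 + C)/(Y + (Y² + C)) = (-5 + C)/(Y + (C + Y²)) = (-5 + C)/(C + Y + Y²))
b(n, v) = -16 + v (b(n, v) = v - 2*(-5 - 3)/(-3 + 1 + 1²) = v - 2*(-8)/(-3 + 1 + 1) = v - 2*(-8)/(-1) = v - (-2)*(-8) = v - 2*8 = v - 16 = -16 + v)
(b(-1, 7)*44)*(-155) = ((-16 + 7)*44)*(-155) = -9*44*(-155) = -396*(-155) = 61380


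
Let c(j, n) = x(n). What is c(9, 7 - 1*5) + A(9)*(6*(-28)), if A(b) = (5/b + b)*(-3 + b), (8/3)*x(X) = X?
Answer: -38525/4 ≈ -9631.3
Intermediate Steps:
x(X) = 3*X/8
c(j, n) = 3*n/8
A(b) = (-3 + b)*(b + 5/b) (A(b) = (b + 5/b)*(-3 + b) = (-3 + b)*(b + 5/b))
c(9, 7 - 1*5) + A(9)*(6*(-28)) = 3*(7 - 1*5)/8 + (5 + 9² - 15/9 - 3*9)*(6*(-28)) = 3*(7 - 5)/8 + (5 + 81 - 15*⅑ - 27)*(-168) = (3/8)*2 + (5 + 81 - 5/3 - 27)*(-168) = ¾ + (172/3)*(-168) = ¾ - 9632 = -38525/4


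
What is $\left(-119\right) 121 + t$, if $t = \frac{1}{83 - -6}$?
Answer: $- \frac{1281510}{89} \approx -14399.0$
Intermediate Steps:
$t = \frac{1}{89}$ ($t = \frac{1}{83 + 6} = \frac{1}{89} \approx 0.011236$)
$\left(-119\right) 121 + t = \left(-119\right) 121 + \frac{1}{89} = -14399 + \frac{1}{89} = - \frac{1281510}{89}$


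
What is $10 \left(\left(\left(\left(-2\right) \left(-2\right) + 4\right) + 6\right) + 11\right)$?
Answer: $250$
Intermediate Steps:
$10 \left(\left(\left(\left(-2\right) \left(-2\right) + 4\right) + 6\right) + 11\right) = 10 \left(\left(\left(4 + 4\right) + 6\right) + 11\right) = 10 \left(\left(8 + 6\right) + 11\right) = 10 \left(14 + 11\right) = 10 \cdot 25 = 250$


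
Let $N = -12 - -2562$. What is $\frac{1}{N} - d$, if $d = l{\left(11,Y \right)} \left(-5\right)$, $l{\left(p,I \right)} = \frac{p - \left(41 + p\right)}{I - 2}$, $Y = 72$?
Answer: $- \frac{26134}{8925} \approx -2.9282$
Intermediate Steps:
$l{\left(p,I \right)} = - \frac{41}{-2 + I}$
$d = \frac{41}{14}$ ($d = - \frac{41}{-2 + 72} \left(-5\right) = - \frac{41}{70} \left(-5\right) = \left(-41\right) \frac{1}{70} \left(-5\right) = \left(- \frac{41}{70}\right) \left(-5\right) = \frac{41}{14} \approx 2.9286$)
$N = 2550$ ($N = -12 + 2562 = 2550$)
$\frac{1}{N} - d = \frac{1}{2550} - \frac{41}{14} = - \frac{26134}{8925}$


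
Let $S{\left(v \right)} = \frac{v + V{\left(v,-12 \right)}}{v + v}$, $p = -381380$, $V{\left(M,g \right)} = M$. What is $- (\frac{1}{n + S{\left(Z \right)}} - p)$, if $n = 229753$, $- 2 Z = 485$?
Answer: $- \frac{87623580521}{229754} \approx -3.8138 \cdot 10^{5}$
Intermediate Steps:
$Z = - \frac{485}{2}$ ($Z = \left(- \frac{1}{2}\right) 485 = - \frac{485}{2} \approx -242.5$)
$S{\left(v \right)} = 1$ ($S{\left(v \right)} = \frac{v + v}{v + v} = \frac{2 v}{2 v} = 2 v \frac{1}{2 v} = 1$)
$- (\frac{1}{n + S{\left(Z \right)}} - p) = - (\frac{1}{229753 + 1} - -381380) = - (\frac{1}{229754} + 381380) = \left(-1\right) \frac{87623580521}{229754} = - \frac{87623580521}{229754}$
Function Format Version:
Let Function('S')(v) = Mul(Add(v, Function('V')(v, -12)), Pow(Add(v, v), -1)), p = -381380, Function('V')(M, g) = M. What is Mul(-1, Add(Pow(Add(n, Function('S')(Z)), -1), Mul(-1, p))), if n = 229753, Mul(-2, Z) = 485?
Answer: Rational(-87623580521, 229754) ≈ -3.8138e+5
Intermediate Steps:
Z = Rational(-485, 2) (Z = Mul(Rational(-1, 2), 485) = Rational(-485, 2) ≈ -242.50)
Function('S')(v) = 1 (Function('S')(v) = Mul(Add(v, v), Pow(Add(v, v), -1)) = Mul(Mul(2, v), Pow(Mul(2, v), -1)) = Mul(Mul(2, v), Mul(Rational(1, 2), Pow(v, -1))) = 1)
Mul(-1, Add(Pow(Add(n, Function('S')(Z)), -1), Mul(-1, p))) = Mul(-1, Add(Pow(Add(229753, 1), -1), Mul(-1, -381380))) = Mul(-1, Add(Pow(229754, -1), 381380)) = Mul(-1, Add(Rational(1, 229754), 381380)) = Mul(-1, Rational(87623580521, 229754)) = Rational(-87623580521, 229754)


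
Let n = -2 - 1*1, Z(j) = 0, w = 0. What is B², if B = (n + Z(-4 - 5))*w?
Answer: 0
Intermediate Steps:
n = -3 (n = -2 - 1 = -3)
B = 0 (B = (-3 + 0)*0 = -3*0 = 0)
B² = 0² = 0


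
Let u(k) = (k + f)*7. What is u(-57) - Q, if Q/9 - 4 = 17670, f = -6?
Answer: -159507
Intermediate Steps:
Q = 159066 (Q = 36 + 9*17670 = 36 + 159030 = 159066)
u(k) = -42 + 7*k (u(k) = (k - 6)*7 = (-6 + k)*7 = -42 + 7*k)
u(-57) - Q = (-42 + 7*(-57)) - 1*159066 = (-42 - 399) - 159066 = -441 - 159066 = -159507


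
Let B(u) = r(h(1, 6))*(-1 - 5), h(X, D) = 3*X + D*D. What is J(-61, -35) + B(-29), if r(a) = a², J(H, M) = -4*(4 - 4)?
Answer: -9126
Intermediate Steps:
J(H, M) = 0 (J(H, M) = -4*0 = 0)
h(X, D) = D² + 3*X (h(X, D) = 3*X + D² = D² + 3*X)
B(u) = -9126 (B(u) = (6² + 3*1)²*(-1 - 5) = (36 + 3)²*(-6) = 39²*(-6) = 1521*(-6) = -9126)
J(-61, -35) + B(-29) = 0 - 9126 = -9126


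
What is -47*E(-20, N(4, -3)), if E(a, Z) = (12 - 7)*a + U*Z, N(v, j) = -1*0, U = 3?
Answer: 4700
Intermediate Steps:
N(v, j) = 0
E(a, Z) = 3*Z + 5*a (E(a, Z) = (12 - 7)*a + 3*Z = 5*a + 3*Z = 3*Z + 5*a)
-47*E(-20, N(4, -3)) = -47*(3*0 + 5*(-20)) = -47*(0 - 100) = -47*(-100) = 4700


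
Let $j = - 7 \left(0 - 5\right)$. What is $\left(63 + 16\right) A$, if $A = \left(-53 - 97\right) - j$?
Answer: $-14615$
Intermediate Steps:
$j = 35$ ($j = \left(-7\right) \left(-5\right) = 35$)
$A = -185$ ($A = \left(-53 - 97\right) - 35 = -150 - 35 = -185$)
$\left(63 + 16\right) A = \left(63 + 16\right) \left(-185\right) = 79 \left(-185\right) = -14615$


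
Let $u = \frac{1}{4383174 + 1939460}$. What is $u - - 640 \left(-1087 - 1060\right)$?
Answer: $- \frac{8687804926719}{6322634} \approx -1.3741 \cdot 10^{6}$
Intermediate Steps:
$u = \frac{1}{6322634} \approx 1.5816 \cdot 10^{-7}$
$u - - 640 \left(-1087 - 1060\right) = \frac{1}{6322634} - - 640 \left(-1087 - 1060\right) = \frac{1}{6322634} - \left(-640\right) \left(-2147\right) = \frac{1}{6322634} - 1374080 = - \frac{8687804926719}{6322634}$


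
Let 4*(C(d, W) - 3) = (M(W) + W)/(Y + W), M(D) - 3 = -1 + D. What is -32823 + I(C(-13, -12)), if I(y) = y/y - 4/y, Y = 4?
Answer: -1936562/59 ≈ -32823.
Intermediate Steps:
M(D) = 2 + D (M(D) = 3 + (-1 + D) = 2 + D)
C(d, W) = 3 + (2 + 2*W)/(4*(4 + W)) (C(d, W) = 3 + (((2 + W) + W)/(4 + W))/4 = 3 + ((2 + 2*W)/(4 + W))/4 = 3 + (2 + 2*W)/(4*(4 + W)))
I(y) = 1 - 4/y
-32823 + I(C(-13, -12)) = -32823 + (-4 + (25 + 7*(-12))/(2*(4 - 12)))/(((25 + 7*(-12))/(2*(4 - 12)))) = -32823 + (-4 + (½)*(25 - 84)/(-8))/(((½)*(25 - 84)/(-8))) = -32823 + (-4 + (½)*(-⅛)*(-59))/(((½)*(-⅛)*(-59))) = -32823 + (-4 + 59/16)/(59/16) = -32823 + (16/59)*(-5/16) = -32823 - 5/59 = -1936562/59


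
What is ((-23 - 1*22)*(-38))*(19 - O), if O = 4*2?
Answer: 18810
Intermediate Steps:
O = 8
((-23 - 1*22)*(-38))*(19 - O) = ((-23 - 1*22)*(-38))*(19 - 1*8) = ((-23 - 22)*(-38))*(19 - 8) = -45*(-38)*11 = 1710*11 = 18810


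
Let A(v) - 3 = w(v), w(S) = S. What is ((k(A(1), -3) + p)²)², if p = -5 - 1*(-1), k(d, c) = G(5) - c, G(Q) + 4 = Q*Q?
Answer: 160000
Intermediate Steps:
G(Q) = -4 + Q² (G(Q) = -4 + Q*Q = -4 + Q²)
A(v) = 3 + v
k(d, c) = 21 - c (k(d, c) = (-4 + 5²) - c = (-4 + 25) - c = 21 - c)
p = -4 (p = -5 + 1 = -4)
((k(A(1), -3) + p)²)² = (((21 - 1*(-3)) - 4)²)² = (((21 + 3) - 4)²)² = ((24 - 4)²)² = (20²)² = 400² = 160000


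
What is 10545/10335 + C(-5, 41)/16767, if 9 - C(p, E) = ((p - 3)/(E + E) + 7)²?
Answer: 19769527441/19419690303 ≈ 1.0180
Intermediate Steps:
C(p, E) = 9 - (7 + (-3 + p)/(2*E))² (C(p, E) = 9 - ((p - 3)/(E + E) + 7)² = 9 - ((-3 + p)/((2*E)) + 7)² = 9 - ((-3 + p)*(1/(2*E)) + 7)² = 9 - ((-3 + p)/(2*E) + 7)² = 9 - (7 + (-3 + p)/(2*E))²)
10545/10335 + C(-5, 41)/16767 = 10545/10335 + (9 - ¼*(-3 - 5 + 14*41)²/41²)/16767 = 10545*(1/10335) + (9 - ¼*1/1681*(-3 - 5 + 574)²)*(1/16767) = 703/689 + (9 - ¼*1/1681*566²)*(1/16767) = 703/689 + (9 - ¼*1/1681*320356)*(1/16767) = 703/689 + (9 - 80089/1681)*(1/16767) = 703/689 - 64960/1681*1/16767 = 703/689 - 64960/28185327 = 19769527441/19419690303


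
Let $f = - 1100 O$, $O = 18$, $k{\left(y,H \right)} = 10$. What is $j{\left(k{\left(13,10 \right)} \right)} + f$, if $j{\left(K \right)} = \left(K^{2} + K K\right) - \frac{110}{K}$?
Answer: $-19611$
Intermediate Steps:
$f = -19800$ ($f = \left(-1100\right) 18 = -19800$)
$j{\left(K \right)} = - \frac{110}{K} + 2 K^{2}$ ($j{\left(K \right)} = \left(K^{2} + K^{2}\right) - \frac{110}{K} = 2 K^{2} - \frac{110}{K} = - \frac{110}{K} + 2 K^{2}$)
$j{\left(k{\left(13,10 \right)} \right)} + f = \frac{2 \left(-55 + 10^{3}\right)}{10} - 19800 = 2 \cdot \frac{1}{10} \left(-55 + 1000\right) - 19800 = 2 \cdot \frac{1}{10} \cdot 945 - 19800 = 189 - 19800 = -19611$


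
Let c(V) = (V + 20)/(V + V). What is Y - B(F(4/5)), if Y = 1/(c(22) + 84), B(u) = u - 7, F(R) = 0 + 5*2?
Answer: -5585/1869 ≈ -2.9882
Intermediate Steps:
c(V) = (20 + V)/(2*V) (c(V) = (20 + V)/((2*V)) = (20 + V)*(1/(2*V)) = (20 + V)/(2*V))
F(R) = 10 (F(R) = 0 + 10 = 10)
B(u) = -7 + u
Y = 22/1869 (Y = 1/((½)*(20 + 22)/22 + 84) = 1/((½)*(1/22)*42 + 84) = 1/(21/22 + 84) = 1/(1869/22) = 22/1869 ≈ 0.011771)
Y - B(F(4/5)) = 22/1869 - (-7 + 10) = 22/1869 - 1*3 = 22/1869 - 3 = -5585/1869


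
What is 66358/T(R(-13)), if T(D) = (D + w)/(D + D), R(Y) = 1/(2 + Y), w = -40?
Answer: 132716/441 ≈ 300.94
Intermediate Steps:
T(D) = (-40 + D)/(2*D) (T(D) = (D - 40)/(D + D) = (-40 + D)/((2*D)) = (-40 + D)*(1/(2*D)) = (-40 + D)/(2*D))
66358/T(R(-13)) = 66358/(((-40 + 1/(2 - 13))/(2*(1/(2 - 13))))) = 66358/(((-40 + 1/(-11))/(2*(1/(-11))))) = 66358/(((-40 - 1/11)/(2*(-1/11)))) = 66358/(((1/2)*(-11)*(-441/11))) = 66358/(441/2) = 66358*(2/441) = 132716/441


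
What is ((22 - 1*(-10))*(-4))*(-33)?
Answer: 4224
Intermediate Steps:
((22 - 1*(-10))*(-4))*(-33) = ((22 + 10)*(-4))*(-33) = (32*(-4))*(-33) = -128*(-33) = 4224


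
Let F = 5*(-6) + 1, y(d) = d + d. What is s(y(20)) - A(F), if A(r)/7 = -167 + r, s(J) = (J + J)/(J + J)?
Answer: 1373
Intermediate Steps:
y(d) = 2*d
s(J) = 1 (s(J) = (2*J)/((2*J)) = (2*J)*(1/(2*J)) = 1)
F = -29 (F = -30 + 1 = -29)
A(r) = -1169 + 7*r (A(r) = 7*(-167 + r) = -1169 + 7*r)
s(y(20)) - A(F) = 1 - (-1169 + 7*(-29)) = 1 - (-1169 - 203) = 1 - 1*(-1372) = 1 + 1372 = 1373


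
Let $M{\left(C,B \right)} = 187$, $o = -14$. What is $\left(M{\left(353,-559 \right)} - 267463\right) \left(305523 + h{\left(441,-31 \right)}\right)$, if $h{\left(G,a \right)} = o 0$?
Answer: $-81658965348$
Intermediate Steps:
$h{\left(G,a \right)} = 0$ ($h{\left(G,a \right)} = \left(-14\right) 0 = 0$)
$\left(M{\left(353,-559 \right)} - 267463\right) \left(305523 + h{\left(441,-31 \right)}\right) = \left(187 - 267463\right) \left(305523 + 0\right) = \left(-267276\right) 305523 = -81658965348$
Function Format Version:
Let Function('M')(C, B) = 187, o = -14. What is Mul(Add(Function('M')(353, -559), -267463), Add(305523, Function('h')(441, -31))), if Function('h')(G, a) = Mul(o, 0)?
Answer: -81658965348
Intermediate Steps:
Function('h')(G, a) = 0 (Function('h')(G, a) = Mul(-14, 0) = 0)
Mul(Add(Function('M')(353, -559), -267463), Add(305523, Function('h')(441, -31))) = Mul(Add(187, -267463), Add(305523, 0)) = Mul(-267276, 305523) = -81658965348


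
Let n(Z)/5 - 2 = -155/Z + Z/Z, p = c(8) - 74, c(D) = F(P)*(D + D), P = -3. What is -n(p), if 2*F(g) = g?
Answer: -2245/98 ≈ -22.908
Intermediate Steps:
F(g) = g/2
c(D) = -3*D (c(D) = ((½)*(-3))*(D + D) = -3*D)
p = -98 (p = -3*8 - 74 = -24 - 74 = -98)
n(Z) = 15 - 775/Z (n(Z) = 10 + 5*(-155/Z + Z/Z) = 10 + 5*(-155/Z + 1) = 10 + 5*(1 - 155/Z) = 10 + (5 - 775/Z) = 15 - 775/Z)
-n(p) = -(15 - 775/(-98)) = -(15 - 775*(-1/98)) = -(15 + 775/98) = -1*2245/98 = -2245/98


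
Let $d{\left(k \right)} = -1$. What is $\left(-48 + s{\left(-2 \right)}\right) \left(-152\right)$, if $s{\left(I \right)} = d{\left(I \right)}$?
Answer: $7448$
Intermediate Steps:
$s{\left(I \right)} = -1$
$\left(-48 + s{\left(-2 \right)}\right) \left(-152\right) = \left(-48 - 1\right) \left(-152\right) = \left(-49\right) \left(-152\right) = 7448$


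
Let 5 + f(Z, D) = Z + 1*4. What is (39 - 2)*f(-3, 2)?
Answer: -148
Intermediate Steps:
f(Z, D) = -1 + Z (f(Z, D) = -5 + (Z + 1*4) = -5 + (Z + 4) = -5 + (4 + Z) = -1 + Z)
(39 - 2)*f(-3, 2) = (39 - 2)*(-1 - 3) = 37*(-4) = -148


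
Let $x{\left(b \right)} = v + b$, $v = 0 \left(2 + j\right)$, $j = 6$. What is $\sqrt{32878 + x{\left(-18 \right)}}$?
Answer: $2 \sqrt{8215} \approx 181.27$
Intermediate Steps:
$v = 0$ ($v = 0 \left(2 + 6\right) = 0 \cdot 8 = 0$)
$x{\left(b \right)} = b$ ($x{\left(b \right)} = 0 + b = b$)
$\sqrt{32878 + x{\left(-18 \right)}} = \sqrt{32878 - 18} = \sqrt{32860} = 2 \sqrt{8215}$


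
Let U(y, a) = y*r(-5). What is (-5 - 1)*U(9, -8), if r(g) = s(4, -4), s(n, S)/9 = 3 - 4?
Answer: 486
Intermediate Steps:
s(n, S) = -9 (s(n, S) = 9*(3 - 4) = 9*(-1) = -9)
r(g) = -9
U(y, a) = -9*y (U(y, a) = y*(-9) = -9*y)
(-5 - 1)*U(9, -8) = (-5 - 1)*(-9*9) = -6*(-81) = 486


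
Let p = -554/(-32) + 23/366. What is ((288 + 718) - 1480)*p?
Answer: -4019125/488 ≈ -8235.9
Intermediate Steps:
p = 50875/2928 (p = -554*(-1/32) + 23*(1/366) = 277/16 + 23/366 = 50875/2928 ≈ 17.375)
((288 + 718) - 1480)*p = ((288 + 718) - 1480)*(50875/2928) = (1006 - 1480)*(50875/2928) = -474*50875/2928 = -4019125/488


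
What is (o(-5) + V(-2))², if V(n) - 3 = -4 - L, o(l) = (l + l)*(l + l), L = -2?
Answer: 10201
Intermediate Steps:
o(l) = 4*l² (o(l) = (2*l)*(2*l) = 4*l²)
V(n) = 1 (V(n) = 3 + (-4 - 1*(-2)) = 3 + (-4 + 2) = 3 - 2 = 1)
(o(-5) + V(-2))² = (4*(-5)² + 1)² = (4*25 + 1)² = (100 + 1)² = 101² = 10201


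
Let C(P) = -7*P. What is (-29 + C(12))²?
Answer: 12769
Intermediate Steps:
(-29 + C(12))² = (-29 - 7*12)² = (-29 - 84)² = (-113)² = 12769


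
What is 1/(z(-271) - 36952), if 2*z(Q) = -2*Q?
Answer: -1/36681 ≈ -2.7262e-5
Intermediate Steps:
z(Q) = -Q (z(Q) = (-2*Q)/2 = -Q)
1/(z(-271) - 36952) = 1/(-1*(-271) - 36952) = 1/(271 - 36952) = 1/(-36681) = -1/36681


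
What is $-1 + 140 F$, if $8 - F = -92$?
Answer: $13999$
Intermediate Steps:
$F = 100$ ($F = 8 - -92 = 8 + 92 = 100$)
$-1 + 140 F = -1 + 140 \cdot 100 = -1 + 14000 = 13999$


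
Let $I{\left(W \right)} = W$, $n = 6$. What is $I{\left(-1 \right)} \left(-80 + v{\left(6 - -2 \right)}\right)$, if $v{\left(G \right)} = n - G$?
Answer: $82$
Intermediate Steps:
$v{\left(G \right)} = 6 - G$
$I{\left(-1 \right)} \left(-80 + v{\left(6 - -2 \right)}\right) = - (-80 + \left(6 - \left(6 - -2\right)\right)) = - (-80 + \left(6 - \left(6 + 2\right)\right)) = - (-80 + \left(6 - 8\right)) = - (-80 - 2) = \left(-1\right) \left(-82\right) = 82$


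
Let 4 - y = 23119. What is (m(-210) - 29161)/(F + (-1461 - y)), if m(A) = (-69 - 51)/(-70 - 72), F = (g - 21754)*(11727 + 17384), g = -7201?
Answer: 2070371/59845001921 ≈ 3.4596e-5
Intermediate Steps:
y = -23115 (y = 4 - 1*23119 = 4 - 23119 = -23115)
F = -842909005 (F = (-7201 - 21754)*(11727 + 17384) = -28955*29111 = -842909005)
m(A) = 60/71 (m(A) = -120/(-142) = -120*(-1/142) = 60/71)
(m(-210) - 29161)/(F + (-1461 - y)) = (60/71 - 29161)/(-842909005 + (-1461 - 1*(-23115))) = -2070371/(71*(-842909005 + (-1461 + 23115))) = -2070371/(71*(-842909005 + 21654)) = -2070371/71/(-842887351) = -2070371/71*(-1/842887351) = 2070371/59845001921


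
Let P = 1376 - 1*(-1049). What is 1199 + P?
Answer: 3624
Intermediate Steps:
P = 2425 (P = 1376 + 1049 = 2425)
1199 + P = 1199 + 2425 = 3624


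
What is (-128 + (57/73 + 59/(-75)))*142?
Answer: -99518144/5475 ≈ -18177.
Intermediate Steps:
(-128 + (57/73 + 59/(-75)))*142 = (-128 + (57*(1/73) + 59*(-1/75)))*142 = (-128 + (57/73 - 59/75))*142 = (-128 - 32/5475)*142 = -700832/5475*142 = -99518144/5475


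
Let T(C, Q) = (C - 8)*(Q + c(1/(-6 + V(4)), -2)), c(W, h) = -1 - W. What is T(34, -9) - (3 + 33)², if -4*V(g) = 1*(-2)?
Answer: -17064/11 ≈ -1551.3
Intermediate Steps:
V(g) = ½ (V(g) = -(-2)/4 = -¼*(-2) = ½)
T(C, Q) = (-8 + C)*(-9/11 + Q) (T(C, Q) = (C - 8)*(Q + (-1 - 1/(-6 + ½))) = (-8 + C)*(Q + (-1 - 1/(-11/2))) = (-8 + C)*(Q + (-1 - 1*(-2/11))) = (-8 + C)*(Q + (-1 + 2/11)) = (-8 + C)*(Q - 9/11) = (-8 + C)*(-9/11 + Q))
T(34, -9) - (3 + 33)² = (72/11 - 8*(-9) - 9/11*34 + 34*(-9)) - (3 + 33)² = (72/11 + 72 - 306/11 - 306) - 1*36² = -2808/11 - 1*1296 = -2808/11 - 1296 = -17064/11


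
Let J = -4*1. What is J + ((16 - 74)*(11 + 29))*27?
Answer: -62644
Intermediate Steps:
J = -4
J + ((16 - 74)*(11 + 29))*27 = -4 + ((16 - 74)*(11 + 29))*27 = -4 - 58*40*27 = -4 - 2320*27 = -4 - 62640 = -62644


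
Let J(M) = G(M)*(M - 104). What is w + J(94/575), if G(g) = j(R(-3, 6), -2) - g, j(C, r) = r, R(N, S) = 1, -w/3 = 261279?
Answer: -259081833861/330625 ≈ -7.8361e+5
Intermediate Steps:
w = -783837 (w = -3*261279 = -783837)
G(g) = -2 - g
J(M) = (-104 + M)*(-2 - M) (J(M) = (-2 - M)*(M - 104) = (-2 - M)*(-104 + M) = (-104 + M)*(-2 - M))
w + J(94/575) = -783837 - (-104 + 94/575)*(2 + 94/575) = -783837 - 1*(-59706/575)*1244/575 = -783837 + 74274264/330625 = -259081833861/330625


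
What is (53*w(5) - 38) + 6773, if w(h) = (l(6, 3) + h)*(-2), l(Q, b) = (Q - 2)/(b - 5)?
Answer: 6417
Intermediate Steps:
l(Q, b) = (-2 + Q)/(-5 + b)
w(h) = 4 - 2*h (w(h) = ((-2 + 6)/(-5 + 3) + h)*(-2) = (4/(-2) + h)*(-2) = (-½*4 + h)*(-2) = (-2 + h)*(-2) = 4 - 2*h)
(53*w(5) - 38) + 6773 = (53*(4 - 2*5) - 38) + 6773 = (53*(4 - 10) - 38) + 6773 = (53*(-6) - 38) + 6773 = (-318 - 38) + 6773 = -356 + 6773 = 6417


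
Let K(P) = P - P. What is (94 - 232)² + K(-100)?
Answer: 19044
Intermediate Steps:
K(P) = 0
(94 - 232)² + K(-100) = (94 - 232)² + 0 = (-138)² + 0 = 19044 + 0 = 19044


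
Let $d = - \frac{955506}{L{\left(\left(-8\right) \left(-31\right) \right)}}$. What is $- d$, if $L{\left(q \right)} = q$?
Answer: $\frac{477753}{124} \approx 3852.8$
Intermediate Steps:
$d = - \frac{477753}{124}$ ($d = - \frac{955506}{\left(-8\right) \left(-31\right)} = - \frac{955506}{248} = \left(-955506\right) \frac{1}{248} = - \frac{477753}{124} \approx -3852.8$)
$- d = \left(-1\right) \left(- \frac{477753}{124}\right) = \frac{477753}{124}$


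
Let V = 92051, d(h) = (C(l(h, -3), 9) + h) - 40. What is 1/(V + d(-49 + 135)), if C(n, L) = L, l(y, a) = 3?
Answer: 1/92106 ≈ 1.0857e-5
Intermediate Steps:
d(h) = -31 + h (d(h) = (9 + h) - 40 = -31 + h)
1/(V + d(-49 + 135)) = 1/(92051 + (-31 + (-49 + 135))) = 1/(92051 + (-31 + 86)) = 1/(92051 + 55) = 1/92106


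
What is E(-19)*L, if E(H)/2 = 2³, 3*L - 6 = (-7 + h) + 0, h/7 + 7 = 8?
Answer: 32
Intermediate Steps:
h = 7 (h = -49 + 7*8 = -49 + 56 = 7)
L = 2 (L = 2 + ((-7 + 7) + 0)/3 = 2 + (0 + 0)/3 = 2 + (⅓)*0 = 2 + 0 = 2)
E(H) = 16 (E(H) = 2*2³ = 2*8 = 16)
E(-19)*L = 16*2 = 32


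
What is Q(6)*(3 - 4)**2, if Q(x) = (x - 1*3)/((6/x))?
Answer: 3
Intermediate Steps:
Q(x) = x*(-3 + x)/6 (Q(x) = (x - 3)*(x/6) = (-3 + x)*(x/6) = x*(-3 + x)/6)
Q(6)*(3 - 4)**2 = ((1/6)*6*(-3 + 6))*(3 - 4)**2 = ((1/6)*6*3)*(-1)**2 = 3*1 = 3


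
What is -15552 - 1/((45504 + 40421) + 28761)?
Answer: -1783596673/114686 ≈ -15552.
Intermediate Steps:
-15552 - 1/((45504 + 40421) + 28761) = -15552 - 1/(85925 + 28761) = -15552 - 1/114686 = -1783596673/114686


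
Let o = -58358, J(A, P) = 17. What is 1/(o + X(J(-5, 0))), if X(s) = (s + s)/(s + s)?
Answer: -1/58357 ≈ -1.7136e-5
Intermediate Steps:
X(s) = 1 (X(s) = (2*s)/((2*s)) = (2*s)*(1/(2*s)) = 1)
1/(o + X(J(-5, 0))) = 1/(-58358 + 1) = 1/(-58357) = -1/58357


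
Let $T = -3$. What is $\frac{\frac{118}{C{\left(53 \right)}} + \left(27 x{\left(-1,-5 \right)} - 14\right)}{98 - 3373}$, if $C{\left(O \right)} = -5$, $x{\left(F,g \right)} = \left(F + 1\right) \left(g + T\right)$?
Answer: $\frac{188}{16375} \approx 0.011481$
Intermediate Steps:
$x{\left(F,g \right)} = \left(1 + F\right) \left(-3 + g\right)$ ($x{\left(F,g \right)} = \left(F + 1\right) \left(g - 3\right) = \left(1 + F\right) \left(-3 + g\right)$)
$\frac{\frac{118}{C{\left(53 \right)}} + \left(27 x{\left(-1,-5 \right)} - 14\right)}{98 - 3373} = \frac{\frac{118}{-5} + \left(27 \left(-3 - 5 - -3 - -5\right) - 14\right)}{98 - 3373} = \frac{118 \left(- \frac{1}{5}\right) + \left(27 \left(-3 - 5 + 3 + 5\right) - 14\right)}{-3275} = \left(- \frac{118}{5} + \left(27 \cdot 0 - 14\right)\right) \left(- \frac{1}{3275}\right) = \left(- \frac{118}{5} + \left(0 - 14\right)\right) \left(- \frac{1}{3275}\right) = \left(- \frac{118}{5} - 14\right) \left(- \frac{1}{3275}\right) = \left(- \frac{188}{5}\right) \left(- \frac{1}{3275}\right) = \frac{188}{16375}$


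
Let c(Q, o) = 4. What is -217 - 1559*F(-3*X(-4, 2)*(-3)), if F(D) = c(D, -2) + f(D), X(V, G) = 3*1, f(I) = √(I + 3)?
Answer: -6453 - 1559*√30 ≈ -14992.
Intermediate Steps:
f(I) = √(3 + I)
X(V, G) = 3
F(D) = 4 + √(3 + D)
-217 - 1559*F(-3*X(-4, 2)*(-3)) = -217 - 1559*(4 + √(3 - 3*3*(-3))) = -217 - 1559*(4 + √(3 - 9*(-3))) = -217 - 1559*(4 + √(3 + 27)) = -217 - 1559*(4 + √30) = -217 + (-6236 - 1559*√30) = -6453 - 1559*√30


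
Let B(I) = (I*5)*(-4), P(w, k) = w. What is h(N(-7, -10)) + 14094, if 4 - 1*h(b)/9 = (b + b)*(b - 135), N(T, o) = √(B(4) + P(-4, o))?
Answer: 15642 + 4860*I*√21 ≈ 15642.0 + 22271.0*I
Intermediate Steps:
B(I) = -20*I (B(I) = (5*I)*(-4) = -20*I)
N(T, o) = 2*I*√21 (N(T, o) = √(-20*4 - 4) = √(-80 - 4) = √(-84) = 2*I*√21)
h(b) = 36 - 18*b*(-135 + b) (h(b) = 36 - 9*(b + b)*(b - 135) = 36 - 9*2*b*(-135 + b) = 36 - 18*b*(-135 + b))
h(N(-7, -10)) + 14094 = (36 - 18*(2*I*√21)² + 2430*(2*I*√21)) + 14094 = (36 - 18*(-84) + 4860*I*√21) + 14094 = (36 + 1512 + 4860*I*√21) + 14094 = (1548 + 4860*I*√21) + 14094 = 15642 + 4860*I*√21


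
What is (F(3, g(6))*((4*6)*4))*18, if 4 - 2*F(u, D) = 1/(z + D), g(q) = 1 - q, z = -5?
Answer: 17712/5 ≈ 3542.4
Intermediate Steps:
F(u, D) = 2 - 1/(2*(-5 + D))
(F(3, g(6))*((4*6)*4))*18 = (((-21 + 4*(1 - 1*6))/(2*(-5 + (1 - 1*6))))*((4*6)*4))*18 = (((-21 + 4*(1 - 6))/(2*(-5 + (1 - 6))))*(24*4))*18 = (((-21 + 4*(-5))/(2*(-5 - 5)))*96)*18 = (((1/2)*(-21 - 20)/(-10))*96)*18 = (((1/2)*(-1/10)*(-41))*96)*18 = ((41/20)*96)*18 = (984/5)*18 = 17712/5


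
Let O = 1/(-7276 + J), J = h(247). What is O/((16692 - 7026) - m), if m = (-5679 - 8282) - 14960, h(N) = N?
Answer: -1/271228023 ≈ -3.6869e-9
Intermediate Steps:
m = -28921 (m = -13961 - 14960 = -28921)
J = 247
O = -1/7029 (O = 1/(-7276 + 247) = 1/(-7029) = -1/7029 ≈ -0.00014227)
O/((16692 - 7026) - m) = -1/(7029*((16692 - 7026) - 1*(-28921))) = -1/(7029*(9666 + 28921)) = -1/7029/38587 = -1/7029*1/38587 = -1/271228023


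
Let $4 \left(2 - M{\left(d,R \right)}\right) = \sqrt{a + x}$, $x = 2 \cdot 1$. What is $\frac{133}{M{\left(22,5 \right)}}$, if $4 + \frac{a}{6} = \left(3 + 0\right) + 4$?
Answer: $\frac{1064}{11} + \frac{266 \sqrt{5}}{11} \approx 150.8$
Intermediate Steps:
$x = 2$
$a = 18$ ($a = -24 + 6 \left(\left(3 + 0\right) + 4\right) = -24 + 6 \left(3 + 4\right) = -24 + 6 \cdot 7 = -24 + 42 = 18$)
$M{\left(d,R \right)} = 2 - \frac{\sqrt{5}}{2}$ ($M{\left(d,R \right)} = 2 - \frac{\sqrt{18 + 2}}{4} = 2 - \frac{\sqrt{20}}{4} = 2 - \frac{2 \sqrt{5}}{4} = 2 - \frac{\sqrt{5}}{2}$)
$\frac{133}{M{\left(22,5 \right)}} = \frac{133}{2 - \frac{\sqrt{5}}{2}}$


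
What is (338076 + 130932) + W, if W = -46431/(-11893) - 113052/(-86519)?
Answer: 68942963211123/146995781 ≈ 4.6901e+5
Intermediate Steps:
W = 765955875/146995781 (W = -46431*(-1/11893) - 113052*(-1/86519) = 6633/1699 + 113052/86519 = 765955875/146995781 ≈ 5.2107)
(338076 + 130932) + W = (338076 + 130932) + 765955875/146995781 = 469008 + 765955875/146995781 = 68942963211123/146995781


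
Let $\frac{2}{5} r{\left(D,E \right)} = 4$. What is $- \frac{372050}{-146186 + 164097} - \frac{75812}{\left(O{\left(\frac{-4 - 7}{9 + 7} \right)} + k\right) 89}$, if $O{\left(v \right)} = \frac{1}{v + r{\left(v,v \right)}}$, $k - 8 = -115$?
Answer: $- \frac{325059550082}{25388896233} \approx -12.803$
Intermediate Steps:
$k = -107$ ($k = 8 - 115 = -107$)
$r{\left(D,E \right)} = 10$ ($r{\left(D,E \right)} = \frac{5}{2} \cdot 4 = 10$)
$O{\left(v \right)} = \frac{1}{10 + v}$ ($O{\left(v \right)} = \frac{1}{v + 10} = \frac{1}{10 + v}$)
$- \frac{372050}{-146186 + 164097} - \frac{75812}{\left(O{\left(\frac{-4 - 7}{9 + 7} \right)} + k\right) 89} = - \frac{372050}{-146186 + 164097} - \frac{75812}{\left(\frac{1}{10 + \frac{-4 - 7}{9 + 7}} - 107\right) 89} = - \frac{372050}{17911} - \frac{75812}{\left(\frac{1}{10 - \frac{11}{16}} - 107\right) 89} = - \frac{372050}{17911} - \frac{75812}{\left(\frac{1}{\frac{149}{16}} - 107\right) 89} = - \frac{372050}{17911} - \frac{75812}{\left(\frac{16}{149} - 107\right) 89} = - \frac{372050}{17911} - \frac{75812}{\left(- \frac{15927}{149}\right) 89} = - \frac{372050}{17911} - \frac{75812}{- \frac{1417503}{149}} = - \frac{372050}{17911} - - \frac{11295988}{1417503} = - \frac{372050}{17911} + \frac{11295988}{1417503} = - \frac{325059550082}{25388896233}$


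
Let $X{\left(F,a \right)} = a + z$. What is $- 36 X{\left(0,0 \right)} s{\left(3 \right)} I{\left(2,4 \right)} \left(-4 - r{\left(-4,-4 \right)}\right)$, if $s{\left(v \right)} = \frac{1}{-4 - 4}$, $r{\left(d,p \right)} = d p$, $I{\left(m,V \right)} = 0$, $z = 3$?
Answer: $0$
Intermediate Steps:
$X{\left(F,a \right)} = 3 + a$ ($X{\left(F,a \right)} = a + 3 = 3 + a$)
$s{\left(v \right)} = - \frac{1}{8}$ ($s{\left(v \right)} = \frac{1}{-8} = - \frac{1}{8}$)
$- 36 X{\left(0,0 \right)} s{\left(3 \right)} I{\left(2,4 \right)} \left(-4 - r{\left(-4,-4 \right)}\right) = - 36 \left(3 + 0\right) \left(- \frac{1}{8}\right) 0 \left(-4 - \left(-4\right) \left(-4\right)\right) = \left(-36\right) 3 \cdot 0 \left(-4 - 16\right) = - 108 \cdot 0 \left(-4 - 16\right) = - 108 \cdot 0 \left(-20\right) = \left(-108\right) 0 = 0$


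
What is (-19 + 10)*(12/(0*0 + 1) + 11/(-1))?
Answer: -9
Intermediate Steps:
(-19 + 10)*(12/(0*0 + 1) + 11/(-1)) = -9*(12/(0 + 1) + 11*(-1)) = -9*(12/1 - 11) = -9*(12*1 - 11) = -9*(12 - 11) = -9*1 = -9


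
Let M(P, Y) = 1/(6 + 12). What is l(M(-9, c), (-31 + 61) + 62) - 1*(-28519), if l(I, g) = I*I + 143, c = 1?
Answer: 9286489/324 ≈ 28662.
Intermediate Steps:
M(P, Y) = 1/18
l(I, g) = 143 + I² (l(I, g) = I² + 143 = 143 + I²)
l(M(-9, c), (-31 + 61) + 62) - 1*(-28519) = (143 + (1/18)²) - 1*(-28519) = (143 + 1/324) + 28519 = 46333/324 + 28519 = 9286489/324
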